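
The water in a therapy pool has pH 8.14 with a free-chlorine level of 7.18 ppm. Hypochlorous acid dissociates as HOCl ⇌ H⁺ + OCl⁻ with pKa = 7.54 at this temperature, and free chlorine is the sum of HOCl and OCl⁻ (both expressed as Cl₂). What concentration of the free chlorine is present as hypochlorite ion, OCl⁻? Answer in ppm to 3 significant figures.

5.74 ppm

[OCl⁻]/[HOCl] = 10^(pH − pKa) = 10^(8.14 − 7.54) = 10^0.60 = 3.981.
Fraction as HOCl = 1 / (1 + 3.981) = 0.2008.
OCl⁻ = (1 − 0.2008) × 7.18 ppm = 5.739 ppm.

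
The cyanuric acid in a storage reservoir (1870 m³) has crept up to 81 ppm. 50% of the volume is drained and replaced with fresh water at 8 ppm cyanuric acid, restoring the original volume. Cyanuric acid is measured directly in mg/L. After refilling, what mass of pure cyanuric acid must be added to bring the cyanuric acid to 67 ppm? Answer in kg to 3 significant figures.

42.1 kg

Volume: 1870 m³ = 1,870,000 L.
After draining 50% and refilling: 81 × 0.50 + 8 × 0.50 = 44.5 ppm.
Deficit to target: 67 − 44.5 = 22.5 mg/L.
Mass: 22.5 mg/L × 1,870,000 L = 42,080 g cyanuric acid.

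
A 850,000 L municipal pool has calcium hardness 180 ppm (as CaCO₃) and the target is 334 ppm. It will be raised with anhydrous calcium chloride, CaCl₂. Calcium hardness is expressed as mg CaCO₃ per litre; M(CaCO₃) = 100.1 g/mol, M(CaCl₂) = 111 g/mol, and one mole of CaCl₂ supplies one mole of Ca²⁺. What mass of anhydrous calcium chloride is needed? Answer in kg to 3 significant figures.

145 kg

Hardness to add: (334 − 180) = 154 mg/L as CaCO₃ × 850,000 L = 130,900 g as CaCO₃.
Moles of Ca²⁺ (1 mol Ca²⁺ ≡ 1 mol CaCO₃): 130,900 / 100.1 g/mol = 1308 mol.
Mass of CaCl₂: 1308 × 111 = 145,200 g.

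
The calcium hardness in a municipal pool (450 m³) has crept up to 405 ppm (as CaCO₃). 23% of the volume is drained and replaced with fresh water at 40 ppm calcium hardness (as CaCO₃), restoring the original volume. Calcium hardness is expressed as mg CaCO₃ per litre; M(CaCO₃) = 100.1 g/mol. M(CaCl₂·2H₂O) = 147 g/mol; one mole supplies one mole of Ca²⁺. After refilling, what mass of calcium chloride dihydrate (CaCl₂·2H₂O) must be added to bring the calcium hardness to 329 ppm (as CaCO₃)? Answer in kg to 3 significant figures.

Volume: 450 m³ = 450,000 L.
After draining 23% and refilling: 405 × 0.77 + 40 × 0.23 = 321.05 ppm.
Deficit to target: 329 − 321.05 = 7.95 mg/L.
As CaCO₃: 7.95 mg/L × 450,000 L = 3577 g; ÷ 100.1 = 35.74 mol Ca²⁺.
Mass: 35.74 × 147 = 5254 g.

5.25 kg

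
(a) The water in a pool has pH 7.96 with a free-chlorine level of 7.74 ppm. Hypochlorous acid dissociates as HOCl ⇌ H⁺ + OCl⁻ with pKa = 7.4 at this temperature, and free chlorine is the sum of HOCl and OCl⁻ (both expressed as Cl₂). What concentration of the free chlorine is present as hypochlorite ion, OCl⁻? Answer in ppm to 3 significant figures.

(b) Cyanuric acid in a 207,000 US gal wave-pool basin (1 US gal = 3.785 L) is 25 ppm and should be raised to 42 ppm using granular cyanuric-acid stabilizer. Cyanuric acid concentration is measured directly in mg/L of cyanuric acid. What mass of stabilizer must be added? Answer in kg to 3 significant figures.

(a) [OCl⁻]/[HOCl] = 10^(pH − pKa) = 10^(7.96 − 7.4) = 10^0.56 = 3.631.
(a) Fraction as HOCl = 1 / (1 + 3.631) = 0.2159.
(a) OCl⁻ = (1 − 0.2159) × 7.74 ppm = 6.069 ppm.

(b) Volume: 207,000 US gal × 3.785 L/gal = 783,495 L.
(b) CYA to add: (42 − 25) = 17 mg/L × 783,495 L = 13,320 g cyanuric acid.

(a) 6.07 ppm; (b) 13.3 kg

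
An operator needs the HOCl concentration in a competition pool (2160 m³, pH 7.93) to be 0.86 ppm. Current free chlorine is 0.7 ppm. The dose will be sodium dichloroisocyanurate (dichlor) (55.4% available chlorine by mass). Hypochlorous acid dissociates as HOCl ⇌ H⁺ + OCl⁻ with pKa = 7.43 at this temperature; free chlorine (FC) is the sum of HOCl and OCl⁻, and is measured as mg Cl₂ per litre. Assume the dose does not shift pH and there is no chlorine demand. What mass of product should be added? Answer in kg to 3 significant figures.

11.2 kg

Volume: 2160 m³ = 2,160,000 L.
[OCl⁻]/[HOCl] = 10^(pH − pKa) = 10^(7.93 − 7.43) = 3.162; fraction as HOCl = 1/(1 + 3.162) = 0.2403.
Free chlorine required for 0.86 ppm HOCl: 0.86 / 0.2403 = 3.58 ppm.
FC to add: 3.58 − 0.7 = 2.88 mg/L as Cl₂.
Cl₂ equivalent: 2.88 mg/L × 2,160,000 L = 6220 g.
Product at 55.4% available Cl: 6220 / 0.554 = 11,230 g.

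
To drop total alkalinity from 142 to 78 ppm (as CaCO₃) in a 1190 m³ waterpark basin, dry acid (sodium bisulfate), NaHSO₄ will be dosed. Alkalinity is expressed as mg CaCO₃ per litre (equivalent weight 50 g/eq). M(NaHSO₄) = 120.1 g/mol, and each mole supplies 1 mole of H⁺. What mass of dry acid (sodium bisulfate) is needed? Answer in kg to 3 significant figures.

Volume: 1190 m³ = 1,190,000 L.
Alkalinity to neutralize: (142 − 78) = 64 mg/L as CaCO₃ × 1,190,000 L = 76,160 g as CaCO₃.
Equivalents of H⁺ required: 76,160 ÷ 50 g/eq = 1523 eq = 1523 mol NaHSO₄.
Mass of NaHSO₄: 1523 × 120.1 = 182,900 g.

183 kg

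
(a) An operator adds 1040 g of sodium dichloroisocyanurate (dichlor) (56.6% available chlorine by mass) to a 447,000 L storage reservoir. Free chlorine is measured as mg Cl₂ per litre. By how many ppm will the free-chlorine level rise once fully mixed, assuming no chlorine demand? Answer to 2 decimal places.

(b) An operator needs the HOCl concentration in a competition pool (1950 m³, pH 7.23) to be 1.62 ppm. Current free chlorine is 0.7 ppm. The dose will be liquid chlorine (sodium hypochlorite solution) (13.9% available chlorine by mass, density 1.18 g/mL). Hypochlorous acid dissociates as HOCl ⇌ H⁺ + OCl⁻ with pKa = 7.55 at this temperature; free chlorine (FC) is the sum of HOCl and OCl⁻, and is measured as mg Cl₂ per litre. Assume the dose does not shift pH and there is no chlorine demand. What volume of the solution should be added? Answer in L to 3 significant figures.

(a) 1.32 ppm; (b) 20.2 L

(a) Available chlorine delivered: 1040 g × 0.566 = 588.6 g as Cl₂.
(a) Concentration rise: 588.6 g / 447,000 L = 1.317 mg/L = 1.32 ppm.

(b) Volume: 1950 m³ = 1,950,000 L.
(b) [OCl⁻]/[HOCl] = 10^(pH − pKa) = 10^(7.23 − 7.55) = 0.4786; fraction as HOCl = 1/(1 + 0.4786) = 0.6763.
(b) Free chlorine required for 1.62 ppm HOCl: 1.62 / 0.6763 = 2.395 ppm.
(b) FC to add: 2.395 − 0.7 = 1.695 mg/L as Cl₂.
(b) Cl₂ equivalent: 1.695 mg/L × 1,950,000 L = 3306 g.
(b) Product at 13.9% available Cl: 3306 / 0.139 = 23,780 g.
(b) Volume: 23,780 g ÷ 1.18 g/mL = 20,160 mL.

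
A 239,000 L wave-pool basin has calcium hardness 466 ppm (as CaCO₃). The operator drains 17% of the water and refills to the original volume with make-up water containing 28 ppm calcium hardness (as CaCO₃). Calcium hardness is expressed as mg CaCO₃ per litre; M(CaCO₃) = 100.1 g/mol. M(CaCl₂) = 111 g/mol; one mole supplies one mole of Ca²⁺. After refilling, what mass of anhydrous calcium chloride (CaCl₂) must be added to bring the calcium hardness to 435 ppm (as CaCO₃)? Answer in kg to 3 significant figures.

After draining 17% and refilling: 466 × 0.83 + 28 × 0.17 = 391.54 ppm.
Deficit to target: 435 − 391.54 = 43.46 mg/L.
As CaCO₃: 43.46 mg/L × 239,000 L = 10,390 g; ÷ 100.1 = 103.8 mol Ca²⁺.
Mass: 103.8 × 111 = 11,520 g.

11.5 kg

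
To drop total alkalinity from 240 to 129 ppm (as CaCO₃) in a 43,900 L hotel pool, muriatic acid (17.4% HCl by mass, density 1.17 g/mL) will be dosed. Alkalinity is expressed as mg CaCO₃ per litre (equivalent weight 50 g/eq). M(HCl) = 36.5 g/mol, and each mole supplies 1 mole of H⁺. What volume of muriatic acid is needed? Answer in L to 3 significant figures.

Alkalinity to neutralize: (240 − 129) = 111 mg/L as CaCO₃ × 43,900 L = 4873 g as CaCO₃.
Equivalents of H⁺ required: 4873 ÷ 50 g/eq = 97.46 eq = 97.46 mol HCl.
Mass of HCl: 97.46 × 36.5 = 3557 g.
Mass of 17.4% solution: 3557 / 0.174 = 20,440 g.
Volume: 20,440 g ÷ 1.17 g/mL = 17,470 mL.

17.5 L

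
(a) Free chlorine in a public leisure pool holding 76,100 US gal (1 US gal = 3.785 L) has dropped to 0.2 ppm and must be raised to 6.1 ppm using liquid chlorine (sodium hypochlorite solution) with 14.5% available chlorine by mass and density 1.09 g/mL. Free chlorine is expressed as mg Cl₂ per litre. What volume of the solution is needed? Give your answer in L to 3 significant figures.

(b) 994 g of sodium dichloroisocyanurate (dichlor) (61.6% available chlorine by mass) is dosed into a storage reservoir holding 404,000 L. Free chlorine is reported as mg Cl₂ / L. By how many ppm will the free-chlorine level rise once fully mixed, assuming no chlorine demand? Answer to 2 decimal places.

(a) 10.8 L; (b) 1.52 ppm

(a) Volume: 76,100 US gal × 3.785 L/gal = 288,038 L.
(a) Chlorine deficit: 6.1 − 0.2 = 5.9 ppm = 5.9 mg/L as Cl₂.
(a) Cl₂ equivalent needed: 5.9 mg/L × 288,038 L = 1,699,000 mg = 1699 g.
(a) Product at 14.5% available chlorine: 1699 / 0.145 = 11,720 g.
(a) Volume at density 1.09 g/mL: 11,720 g ÷ 1.09 g/mL = 10,750 mL.

(b) Available chlorine delivered: 994 g × 0.616 = 612.3 g as Cl₂.
(b) Concentration rise: 612.3 g / 404,000 L = 1.516 mg/L = 1.52 ppm.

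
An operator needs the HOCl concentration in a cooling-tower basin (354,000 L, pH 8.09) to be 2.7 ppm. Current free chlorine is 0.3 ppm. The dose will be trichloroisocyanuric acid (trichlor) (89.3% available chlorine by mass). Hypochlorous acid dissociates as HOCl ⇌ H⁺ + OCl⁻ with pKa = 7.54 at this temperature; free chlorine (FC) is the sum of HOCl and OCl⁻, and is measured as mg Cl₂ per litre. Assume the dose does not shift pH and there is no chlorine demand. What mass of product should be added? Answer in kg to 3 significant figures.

4.75 kg

[OCl⁻]/[HOCl] = 10^(pH − pKa) = 10^(8.09 − 7.54) = 3.548; fraction as HOCl = 1/(1 + 3.548) = 0.2199.
Free chlorine required for 2.7 ppm HOCl: 2.7 / 0.2199 = 12.28 ppm.
FC to add: 12.28 − 0.3 = 11.98 mg/L as Cl₂.
Cl₂ equivalent: 11.98 mg/L × 354,000 L = 4241 g.
Product at 89.3% available Cl: 4241 / 0.893 = 4749 g.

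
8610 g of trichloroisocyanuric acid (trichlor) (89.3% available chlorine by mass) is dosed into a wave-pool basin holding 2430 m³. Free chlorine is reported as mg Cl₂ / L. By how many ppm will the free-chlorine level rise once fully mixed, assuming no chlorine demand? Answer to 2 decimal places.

3.16 ppm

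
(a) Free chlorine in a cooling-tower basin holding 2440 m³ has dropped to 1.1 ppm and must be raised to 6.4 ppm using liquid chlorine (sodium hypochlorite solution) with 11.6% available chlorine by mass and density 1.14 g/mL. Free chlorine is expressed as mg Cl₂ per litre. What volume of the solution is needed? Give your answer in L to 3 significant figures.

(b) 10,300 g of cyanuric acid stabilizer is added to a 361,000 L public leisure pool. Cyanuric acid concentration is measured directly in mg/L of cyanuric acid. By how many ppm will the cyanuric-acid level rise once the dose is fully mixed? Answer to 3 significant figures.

(a) 97.8 L; (b) 28.5 ppm

(a) Volume: 2440 m³ = 2,440,000 L.
(a) Chlorine deficit: 6.4 − 1.1 = 5.3 ppm = 5.3 mg/L as Cl₂.
(a) Cl₂ equivalent needed: 5.3 mg/L × 2,440,000 L = 12,930,000 mg = 12,930 g.
(a) Product at 11.6% available chlorine: 12,930 / 0.116 = 111,500 g.
(a) Volume at density 1.14 g/mL: 111,500 g ÷ 1.14 g/mL = 97,790 mL.

(b) Rise: 10,300 g / 361,000 L × 1000 = 28.53 mg/L.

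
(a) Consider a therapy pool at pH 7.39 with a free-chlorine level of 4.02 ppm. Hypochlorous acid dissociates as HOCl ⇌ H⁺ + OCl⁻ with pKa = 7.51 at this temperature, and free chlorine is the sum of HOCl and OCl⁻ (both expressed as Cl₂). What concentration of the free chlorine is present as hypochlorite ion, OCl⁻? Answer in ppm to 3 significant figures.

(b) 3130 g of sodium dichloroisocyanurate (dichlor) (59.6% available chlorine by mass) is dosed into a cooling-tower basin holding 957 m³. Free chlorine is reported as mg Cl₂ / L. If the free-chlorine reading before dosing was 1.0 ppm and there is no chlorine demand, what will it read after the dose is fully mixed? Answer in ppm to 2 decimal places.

(a) 1.73 ppm; (b) 2.95 ppm

(a) [OCl⁻]/[HOCl] = 10^(pH − pKa) = 10^(7.39 − 7.51) = 10^-0.12 = 0.7586.
(a) Fraction as HOCl = 1 / (1 + 0.7586) = 0.5686.
(a) OCl⁻ = (1 − 0.5686) × 4.02 ppm = 1.734 ppm.

(b) Volume: 957 m³ = 957,000 L.
(b) Available chlorine delivered: 3130 g × 0.596 = 1865 g as Cl₂.
(b) Concentration rise: 1865 g / 957,000 L = 1.949 mg/L = 1.95 ppm.
(b) Final FC: 1.0 + 1.95 = 2.95 ppm.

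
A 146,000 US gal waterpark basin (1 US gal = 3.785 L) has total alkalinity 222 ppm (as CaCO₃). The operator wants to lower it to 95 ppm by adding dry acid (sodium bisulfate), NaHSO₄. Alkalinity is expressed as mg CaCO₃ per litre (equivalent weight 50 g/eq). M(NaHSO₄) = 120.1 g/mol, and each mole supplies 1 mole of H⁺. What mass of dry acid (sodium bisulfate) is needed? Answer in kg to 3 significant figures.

Volume: 146,000 US gal × 3.785 L/gal = 552,610 L.
Alkalinity to neutralize: (222 − 95) = 127 mg/L as CaCO₃ × 552,610 L = 70,180 g as CaCO₃.
Equivalents of H⁺ required: 70,180 ÷ 50 g/eq = 1404 eq = 1404 mol NaHSO₄.
Mass of NaHSO₄: 1404 × 120.1 = 168,600 g.

169 kg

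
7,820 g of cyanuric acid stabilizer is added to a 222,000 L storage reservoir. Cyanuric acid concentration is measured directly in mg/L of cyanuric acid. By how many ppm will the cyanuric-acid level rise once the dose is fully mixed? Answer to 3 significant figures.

35.2 ppm

Rise: 7,820 g / 222,000 L × 1000 = 35.23 mg/L.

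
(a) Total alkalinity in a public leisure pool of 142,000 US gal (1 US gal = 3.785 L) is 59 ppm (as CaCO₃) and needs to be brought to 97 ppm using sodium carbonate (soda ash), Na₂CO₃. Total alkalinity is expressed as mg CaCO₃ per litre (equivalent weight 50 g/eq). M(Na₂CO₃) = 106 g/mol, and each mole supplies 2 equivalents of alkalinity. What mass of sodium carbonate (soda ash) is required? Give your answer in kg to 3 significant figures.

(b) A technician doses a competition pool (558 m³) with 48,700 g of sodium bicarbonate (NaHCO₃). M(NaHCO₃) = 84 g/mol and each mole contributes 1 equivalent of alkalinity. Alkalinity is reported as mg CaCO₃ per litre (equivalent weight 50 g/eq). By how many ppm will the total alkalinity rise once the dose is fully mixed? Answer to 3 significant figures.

(a) Volume: 142,000 US gal × 3.785 L/gal = 537,470 L.
(a) Alkalinity to add: (97 − 59) = 38 mg/L as CaCO₃ × 537,470 L = 20,420 g as CaCO₃.
(a) Equivalents: 20,420 g ÷ 50 g/eq = 408.5 eq.
(a) Each mole of Na₂CO₃ supplies 2 eq, so 408.5 / 2 = 204.2 mol.
(a) Mass: 204.2 mol × 106 g/mol = 21,650 g.

(b) Volume: 558 m³ = 558,000 L.
(b) Moles of NaHCO₃: 48,700 g ÷ 84 g/mol = 579.8 mol → 579.8 eq of alkalinity.
(b) As CaCO₃: 579.8 eq × 50 g/eq = 28,990 g.
(b) Rise: 28,990 g / 558,000 L × 1000 = 51.95 mg/L.

(a) 21.6 kg; (b) 51.9 ppm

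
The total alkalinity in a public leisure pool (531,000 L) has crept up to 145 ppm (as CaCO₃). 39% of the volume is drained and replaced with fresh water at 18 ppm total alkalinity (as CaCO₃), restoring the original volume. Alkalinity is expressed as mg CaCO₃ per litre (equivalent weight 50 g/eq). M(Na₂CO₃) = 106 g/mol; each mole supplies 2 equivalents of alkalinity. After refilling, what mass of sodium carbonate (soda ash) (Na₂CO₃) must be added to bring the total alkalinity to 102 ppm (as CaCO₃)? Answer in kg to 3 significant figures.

3.68 kg

After draining 39% and refilling: 145 × 0.61 + 18 × 0.39 = 95.47 ppm.
Deficit to target: 102 − 95.47 = 6.53 mg/L.
As CaCO₃: 6.53 mg/L × 531,000 L = 3467 g; ÷ 50 g/eq ÷ 2 = 34.67 mol Na₂CO₃.
Mass: 34.67 × 106 = 3675 g.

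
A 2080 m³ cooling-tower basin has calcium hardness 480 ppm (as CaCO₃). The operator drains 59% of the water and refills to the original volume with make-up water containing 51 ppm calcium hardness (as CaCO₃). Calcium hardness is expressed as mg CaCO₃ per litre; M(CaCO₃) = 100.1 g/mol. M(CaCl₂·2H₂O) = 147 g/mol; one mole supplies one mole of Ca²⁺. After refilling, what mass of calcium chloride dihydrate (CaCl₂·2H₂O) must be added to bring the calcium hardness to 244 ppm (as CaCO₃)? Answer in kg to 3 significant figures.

52.3 kg

Volume: 2080 m³ = 2,080,000 L.
After draining 59% and refilling: 480 × 0.41 + 51 × 0.59 = 226.89 ppm.
Deficit to target: 244 − 226.89 = 17.11 mg/L.
As CaCO₃: 17.11 mg/L × 2,080,000 L = 35,590 g; ÷ 100.1 = 355.5 mol Ca²⁺.
Mass: 355.5 × 147 = 52,260 g.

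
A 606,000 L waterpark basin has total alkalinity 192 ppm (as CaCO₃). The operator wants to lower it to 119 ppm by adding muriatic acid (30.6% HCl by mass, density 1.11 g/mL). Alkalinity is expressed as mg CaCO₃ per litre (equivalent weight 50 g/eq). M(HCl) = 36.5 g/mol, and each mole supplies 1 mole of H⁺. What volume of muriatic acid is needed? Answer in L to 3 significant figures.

95.1 L

Alkalinity to neutralize: (192 − 119) = 73 mg/L as CaCO₃ × 606,000 L = 44,240 g as CaCO₃.
Equivalents of H⁺ required: 44,240 ÷ 50 g/eq = 884.8 eq = 884.8 mol HCl.
Mass of HCl: 884.8 × 36.5 = 32,290 g.
Mass of 30.6% solution: 32,290 / 0.306 = 105,500 g.
Volume: 105,500 g ÷ 1.11 g/mL = 95,080 mL.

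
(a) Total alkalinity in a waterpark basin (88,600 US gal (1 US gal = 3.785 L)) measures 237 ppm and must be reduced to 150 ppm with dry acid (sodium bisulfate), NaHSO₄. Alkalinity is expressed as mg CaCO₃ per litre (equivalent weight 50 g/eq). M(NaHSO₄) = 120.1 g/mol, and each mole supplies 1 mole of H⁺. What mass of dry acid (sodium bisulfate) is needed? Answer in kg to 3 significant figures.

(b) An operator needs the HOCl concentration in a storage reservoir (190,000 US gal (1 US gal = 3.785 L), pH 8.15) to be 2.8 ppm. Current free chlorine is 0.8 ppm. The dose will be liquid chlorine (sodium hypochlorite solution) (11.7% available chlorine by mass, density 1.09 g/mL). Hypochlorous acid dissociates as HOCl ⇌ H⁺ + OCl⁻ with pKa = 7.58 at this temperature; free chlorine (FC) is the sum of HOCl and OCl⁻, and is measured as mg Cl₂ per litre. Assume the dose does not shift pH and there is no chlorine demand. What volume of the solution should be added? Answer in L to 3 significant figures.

(a) 70.1 kg; (b) 69.9 L

(a) Volume: 88,600 US gal × 3.785 L/gal = 335,351 L.
(a) Alkalinity to neutralize: (237 − 150) = 87 mg/L as CaCO₃ × 335,351 L = 29,180 g as CaCO₃.
(a) Equivalents of H⁺ required: 29,180 ÷ 50 g/eq = 583.5 eq = 583.5 mol NaHSO₄.
(a) Mass of NaHSO₄: 583.5 × 120.1 = 70,080 g.

(b) Volume: 190,000 US gal × 3.785 L/gal = 719,150 L.
(b) [OCl⁻]/[HOCl] = 10^(pH − pKa) = 10^(8.15 − 7.58) = 3.715; fraction as HOCl = 1/(1 + 3.715) = 0.2121.
(b) Free chlorine required for 2.8 ppm HOCl: 2.8 / 0.2121 = 13.2 ppm.
(b) FC to add: 13.2 − 0.8 = 12.4 mg/L as Cl₂.
(b) Cl₂ equivalent: 12.4 mg/L × 719,150 L = 8920 g.
(b) Product at 11.7% available Cl: 8920 / 0.117 = 76,240 g.
(b) Volume: 76,240 g ÷ 1.09 g/mL = 69,940 mL.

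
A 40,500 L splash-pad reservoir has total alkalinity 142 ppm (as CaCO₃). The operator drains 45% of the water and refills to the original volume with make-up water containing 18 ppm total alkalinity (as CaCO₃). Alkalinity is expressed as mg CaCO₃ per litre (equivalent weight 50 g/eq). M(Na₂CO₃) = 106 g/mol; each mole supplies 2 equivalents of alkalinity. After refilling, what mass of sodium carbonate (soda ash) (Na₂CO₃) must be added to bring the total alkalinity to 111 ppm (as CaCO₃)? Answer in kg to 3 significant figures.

1.06 kg

After draining 45% and refilling: 142 × 0.55 + 18 × 0.45 = 86.2 ppm.
Deficit to target: 111 − 86.2 = 24.8 mg/L.
As CaCO₃: 24.8 mg/L × 40,500 L = 1004 g; ÷ 50 g/eq ÷ 2 = 10.04 mol Na₂CO₃.
Mass: 10.04 × 106 = 1065 g.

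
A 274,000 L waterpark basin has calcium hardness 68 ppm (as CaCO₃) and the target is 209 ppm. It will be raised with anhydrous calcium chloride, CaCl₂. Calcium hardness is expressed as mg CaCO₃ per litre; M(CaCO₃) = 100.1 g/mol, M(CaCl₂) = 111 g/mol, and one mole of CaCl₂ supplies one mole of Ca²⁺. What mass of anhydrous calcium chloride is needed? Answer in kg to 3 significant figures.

42.8 kg

Hardness to add: (209 − 68) = 141 mg/L as CaCO₃ × 274,000 L = 38,630 g as CaCO₃.
Moles of Ca²⁺ (1 mol Ca²⁺ ≡ 1 mol CaCO₃): 38,630 / 100.1 g/mol = 386 mol.
Mass of CaCl₂: 386 × 111 = 42,840 g.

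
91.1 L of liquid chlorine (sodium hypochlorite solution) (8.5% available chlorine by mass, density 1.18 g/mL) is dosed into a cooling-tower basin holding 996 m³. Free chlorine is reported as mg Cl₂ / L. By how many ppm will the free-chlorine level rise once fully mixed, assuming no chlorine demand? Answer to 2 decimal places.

9.17 ppm

Volume: 996 m³ = 996,000 L.
Mass of solution: 91.1 L × 1000 mL/L × 1.18 g/mL = 107,500 g.
Available chlorine delivered: 107,500 g × 0.085 = 9137 g as Cl₂.
Concentration rise: 9137 g / 996,000 L = 9.174 mg/L = 9.17 ppm.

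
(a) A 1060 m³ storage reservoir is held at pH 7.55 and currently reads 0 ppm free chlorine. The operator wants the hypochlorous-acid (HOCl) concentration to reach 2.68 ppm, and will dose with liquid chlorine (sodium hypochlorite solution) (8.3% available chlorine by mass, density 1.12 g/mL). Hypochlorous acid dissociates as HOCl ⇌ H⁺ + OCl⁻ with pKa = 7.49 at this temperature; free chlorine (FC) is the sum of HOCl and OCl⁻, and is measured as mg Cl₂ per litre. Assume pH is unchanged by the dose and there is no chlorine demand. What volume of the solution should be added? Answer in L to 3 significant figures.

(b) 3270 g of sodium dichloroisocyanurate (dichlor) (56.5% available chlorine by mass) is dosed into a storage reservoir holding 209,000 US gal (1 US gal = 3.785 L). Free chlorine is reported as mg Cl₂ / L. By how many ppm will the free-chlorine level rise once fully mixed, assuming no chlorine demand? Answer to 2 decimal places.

(a) 65.6 L; (b) 2.34 ppm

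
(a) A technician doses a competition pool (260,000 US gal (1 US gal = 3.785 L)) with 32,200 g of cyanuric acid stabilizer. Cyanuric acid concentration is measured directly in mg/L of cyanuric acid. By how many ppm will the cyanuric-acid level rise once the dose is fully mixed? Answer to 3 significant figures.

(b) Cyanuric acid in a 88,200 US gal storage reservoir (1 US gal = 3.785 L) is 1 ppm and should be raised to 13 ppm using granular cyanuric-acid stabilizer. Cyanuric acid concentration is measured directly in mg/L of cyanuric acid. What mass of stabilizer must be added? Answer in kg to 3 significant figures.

(a) 32.7 ppm; (b) 4.01 kg

(a) Volume: 260,000 US gal × 3.785 L/gal = 984,100 L.
(a) Rise: 32,200 g / 984,100 L × 1000 = 32.72 mg/L.

(b) Volume: 88,200 US gal × 3.785 L/gal = 333,837 L.
(b) CYA to add: (13 − 1) = 12 mg/L × 333,837 L = 4006 g cyanuric acid.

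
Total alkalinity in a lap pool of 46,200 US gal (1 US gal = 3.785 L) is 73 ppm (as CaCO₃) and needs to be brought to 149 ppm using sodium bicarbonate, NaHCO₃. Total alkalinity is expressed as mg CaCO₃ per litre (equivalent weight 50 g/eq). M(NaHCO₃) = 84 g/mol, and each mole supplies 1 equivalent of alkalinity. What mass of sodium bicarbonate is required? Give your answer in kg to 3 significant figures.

22.3 kg

Volume: 46,200 US gal × 3.785 L/gal = 174,867 L.
Alkalinity to add: (149 − 73) = 76 mg/L as CaCO₃ × 174,867 L = 13,290 g as CaCO₃.
Equivalents: 13,290 g ÷ 50 g/eq = 265.8 eq.
NaHCO₃ supplies 1 eq per mole → 265.8 mol.
Mass: 265.8 mol × 84 g/mol = 22,330 g.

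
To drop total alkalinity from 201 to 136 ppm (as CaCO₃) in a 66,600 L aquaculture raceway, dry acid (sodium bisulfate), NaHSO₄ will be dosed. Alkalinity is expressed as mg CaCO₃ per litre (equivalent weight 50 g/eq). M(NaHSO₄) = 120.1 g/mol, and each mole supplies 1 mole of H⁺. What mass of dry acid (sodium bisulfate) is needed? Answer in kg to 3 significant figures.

Alkalinity to neutralize: (201 − 136) = 65 mg/L as CaCO₃ × 66,600 L = 4329 g as CaCO₃.
Equivalents of H⁺ required: 4329 ÷ 50 g/eq = 86.58 eq = 86.58 mol NaHSO₄.
Mass of NaHSO₄: 86.58 × 120.1 = 10,400 g.

10.4 kg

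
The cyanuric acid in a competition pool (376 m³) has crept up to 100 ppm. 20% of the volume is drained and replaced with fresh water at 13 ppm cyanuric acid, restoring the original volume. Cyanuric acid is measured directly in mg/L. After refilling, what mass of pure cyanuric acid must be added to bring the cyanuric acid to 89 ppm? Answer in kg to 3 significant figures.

2.41 kg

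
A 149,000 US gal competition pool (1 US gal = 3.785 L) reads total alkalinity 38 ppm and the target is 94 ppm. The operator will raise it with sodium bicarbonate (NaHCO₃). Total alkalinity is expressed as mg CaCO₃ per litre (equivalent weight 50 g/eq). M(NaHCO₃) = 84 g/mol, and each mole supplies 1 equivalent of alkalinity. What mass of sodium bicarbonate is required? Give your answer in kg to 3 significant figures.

Volume: 149,000 US gal × 3.785 L/gal = 563,965 L.
Alkalinity to add: (94 − 38) = 56 mg/L as CaCO₃ × 563,965 L = 31,580 g as CaCO₃.
Equivalents: 31,580 g ÷ 50 g/eq = 631.6 eq.
NaHCO₃ supplies 1 eq per mole → 631.6 mol.
Mass: 631.6 mol × 84 g/mol = 53,060 g.

53.1 kg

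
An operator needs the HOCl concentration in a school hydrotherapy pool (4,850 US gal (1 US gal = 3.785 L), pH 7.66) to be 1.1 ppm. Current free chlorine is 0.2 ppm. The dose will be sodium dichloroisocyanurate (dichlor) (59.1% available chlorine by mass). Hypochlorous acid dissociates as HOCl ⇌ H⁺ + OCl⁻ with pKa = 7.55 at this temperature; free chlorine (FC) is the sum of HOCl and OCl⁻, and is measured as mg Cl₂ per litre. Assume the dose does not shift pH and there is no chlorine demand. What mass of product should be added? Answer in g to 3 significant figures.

Volume: 4,850 US gal × 3.785 L/gal = 18,357 L.
[OCl⁻]/[HOCl] = 10^(pH − pKa) = 10^(7.66 − 7.55) = 1.288; fraction as HOCl = 1/(1 + 1.288) = 0.437.
Free chlorine required for 1.1 ppm HOCl: 1.1 / 0.437 = 2.517 ppm.
FC to add: 2.517 − 0.2 = 2.317 mg/L as Cl₂.
Cl₂ equivalent: 2.317 mg/L × 18,357 L = 42.54 g.
Product at 59.1% available Cl: 42.54 / 0.591 = 71.97 g.

72.0 g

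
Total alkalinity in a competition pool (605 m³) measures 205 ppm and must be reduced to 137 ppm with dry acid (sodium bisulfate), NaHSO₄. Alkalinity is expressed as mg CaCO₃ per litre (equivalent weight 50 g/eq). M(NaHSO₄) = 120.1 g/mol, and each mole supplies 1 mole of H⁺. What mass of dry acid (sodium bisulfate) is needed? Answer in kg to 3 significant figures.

Volume: 605 m³ = 605,000 L.
Alkalinity to neutralize: (205 − 137) = 68 mg/L as CaCO₃ × 605,000 L = 41,140 g as CaCO₃.
Equivalents of H⁺ required: 41,140 ÷ 50 g/eq = 822.8 eq = 822.8 mol NaHSO₄.
Mass of NaHSO₄: 822.8 × 120.1 = 98,820 g.

98.8 kg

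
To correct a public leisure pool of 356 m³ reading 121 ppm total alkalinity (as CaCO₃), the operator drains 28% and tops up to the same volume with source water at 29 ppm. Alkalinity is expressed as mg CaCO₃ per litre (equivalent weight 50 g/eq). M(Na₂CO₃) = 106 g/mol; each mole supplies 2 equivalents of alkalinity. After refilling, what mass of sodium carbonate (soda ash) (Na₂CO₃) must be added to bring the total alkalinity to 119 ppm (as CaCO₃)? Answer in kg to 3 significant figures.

Volume: 356 m³ = 356,000 L.
After draining 28% and refilling: 121 × 0.72 + 29 × 0.28 = 95.24 ppm.
Deficit to target: 119 − 95.24 = 23.76 mg/L.
As CaCO₃: 23.76 mg/L × 356,000 L = 8459 g; ÷ 50 g/eq ÷ 2 = 84.59 mol Na₂CO₃.
Mass: 84.59 × 106 = 8966 g.

8.97 kg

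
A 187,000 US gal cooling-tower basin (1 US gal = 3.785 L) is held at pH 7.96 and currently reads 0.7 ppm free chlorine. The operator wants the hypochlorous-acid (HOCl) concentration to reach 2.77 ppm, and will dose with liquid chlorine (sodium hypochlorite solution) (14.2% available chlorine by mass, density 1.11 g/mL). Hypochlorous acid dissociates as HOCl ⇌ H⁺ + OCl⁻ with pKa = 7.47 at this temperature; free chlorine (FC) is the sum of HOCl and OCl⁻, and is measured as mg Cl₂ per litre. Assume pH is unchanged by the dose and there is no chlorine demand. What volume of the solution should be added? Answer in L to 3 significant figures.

47.7 L

Volume: 187,000 US gal × 3.785 L/gal = 707,795 L.
[OCl⁻]/[HOCl] = 10^(pH − pKa) = 10^(7.96 − 7.47) = 3.09; fraction as HOCl = 1/(1 + 3.09) = 0.2445.
Free chlorine required for 2.77 ppm HOCl: 2.77 / 0.2445 = 11.33 ppm.
FC to add: 11.33 − 0.7 = 10.63 mg/L as Cl₂.
Cl₂ equivalent: 10.63 mg/L × 707,795 L = 7524 g.
Product at 14.2% available Cl: 7524 / 0.142 = 52,990 g.
Volume: 52,990 g ÷ 1.11 g/mL = 47,730 mL.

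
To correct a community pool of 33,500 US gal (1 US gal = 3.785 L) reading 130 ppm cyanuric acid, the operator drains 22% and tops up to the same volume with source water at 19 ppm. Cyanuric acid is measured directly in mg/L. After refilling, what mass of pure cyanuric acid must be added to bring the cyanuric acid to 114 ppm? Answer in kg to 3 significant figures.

Volume: 33,500 US gal × 3.785 L/gal = 126,798 L.
After draining 22% and refilling: 130 × 0.78 + 19 × 0.22 = 105.58 ppm.
Deficit to target: 114 − 105.58 = 8.42 mg/L.
Mass: 8.42 mg/L × 126,798 L = 1068 g cyanuric acid.

1.07 kg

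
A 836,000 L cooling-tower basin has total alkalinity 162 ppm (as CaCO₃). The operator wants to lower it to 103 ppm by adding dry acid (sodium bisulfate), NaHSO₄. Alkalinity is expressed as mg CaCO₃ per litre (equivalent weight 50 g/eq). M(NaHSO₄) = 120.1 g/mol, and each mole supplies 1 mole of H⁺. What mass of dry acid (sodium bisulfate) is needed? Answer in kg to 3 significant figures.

118 kg

Alkalinity to neutralize: (162 − 103) = 59 mg/L as CaCO₃ × 836,000 L = 49,320 g as CaCO₃.
Equivalents of H⁺ required: 49,320 ÷ 50 g/eq = 986.5 eq = 986.5 mol NaHSO₄.
Mass of NaHSO₄: 986.5 × 120.1 = 118,500 g.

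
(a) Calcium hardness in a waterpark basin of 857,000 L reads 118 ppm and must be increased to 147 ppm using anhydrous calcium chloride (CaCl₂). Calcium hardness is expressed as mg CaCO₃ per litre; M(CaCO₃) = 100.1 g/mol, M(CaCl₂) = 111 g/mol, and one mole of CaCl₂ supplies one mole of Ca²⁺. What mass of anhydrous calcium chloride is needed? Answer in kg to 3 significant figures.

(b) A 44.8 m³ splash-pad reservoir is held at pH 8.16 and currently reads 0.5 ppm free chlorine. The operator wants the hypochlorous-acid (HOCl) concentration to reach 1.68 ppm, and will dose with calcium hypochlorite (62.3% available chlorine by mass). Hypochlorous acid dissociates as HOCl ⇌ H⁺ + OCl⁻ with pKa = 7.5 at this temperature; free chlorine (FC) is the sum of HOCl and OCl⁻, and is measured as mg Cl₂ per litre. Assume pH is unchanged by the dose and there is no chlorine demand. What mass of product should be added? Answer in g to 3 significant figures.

(a) Hardness to add: (147 − 118) = 29 mg/L as CaCO₃ × 857,000 L = 24,850 g as CaCO₃.
(a) Moles of Ca²⁺ (1 mol Ca²⁺ ≡ 1 mol CaCO₃): 24,850 / 100.1 g/mol = 248.3 mol.
(a) Mass of CaCl₂: 248.3 × 111 = 27,560 g.

(b) Volume: 44.8 m³ = 44,800 L.
(b) [OCl⁻]/[HOCl] = 10^(pH − pKa) = 10^(8.16 − 7.5) = 4.571; fraction as HOCl = 1/(1 + 4.571) = 0.1795.
(b) Free chlorine required for 1.68 ppm HOCl: 1.68 / 0.1795 = 9.359 ppm.
(b) FC to add: 9.359 − 0.5 = 8.859 mg/L as Cl₂.
(b) Cl₂ equivalent: 8.859 mg/L × 44,800 L = 396.9 g.
(b) Product at 62.3% available Cl: 396.9 / 0.623 = 637.1 g.

(a) 27.6 kg; (b) 637 g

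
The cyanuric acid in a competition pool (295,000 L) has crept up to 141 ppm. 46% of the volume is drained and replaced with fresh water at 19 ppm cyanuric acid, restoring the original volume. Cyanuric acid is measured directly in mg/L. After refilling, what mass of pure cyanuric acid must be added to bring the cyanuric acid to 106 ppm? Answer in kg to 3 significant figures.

After draining 46% and refilling: 141 × 0.54 + 19 × 0.46 = 84.88 ppm.
Deficit to target: 106 − 84.88 = 21.12 mg/L.
Mass: 21.12 mg/L × 295,000 L = 6230 g cyanuric acid.

6.23 kg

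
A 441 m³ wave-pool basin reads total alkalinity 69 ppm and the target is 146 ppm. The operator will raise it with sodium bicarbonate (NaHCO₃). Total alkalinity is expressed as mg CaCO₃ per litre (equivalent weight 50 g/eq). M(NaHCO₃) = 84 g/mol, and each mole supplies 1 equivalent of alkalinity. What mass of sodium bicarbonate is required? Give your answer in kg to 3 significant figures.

Volume: 441 m³ = 441,000 L.
Alkalinity to add: (146 − 69) = 77 mg/L as CaCO₃ × 441,000 L = 33,960 g as CaCO₃.
Equivalents: 33,960 g ÷ 50 g/eq = 679.1 eq.
NaHCO₃ supplies 1 eq per mole → 679.1 mol.
Mass: 679.1 mol × 84 g/mol = 57,050 g.

57.0 kg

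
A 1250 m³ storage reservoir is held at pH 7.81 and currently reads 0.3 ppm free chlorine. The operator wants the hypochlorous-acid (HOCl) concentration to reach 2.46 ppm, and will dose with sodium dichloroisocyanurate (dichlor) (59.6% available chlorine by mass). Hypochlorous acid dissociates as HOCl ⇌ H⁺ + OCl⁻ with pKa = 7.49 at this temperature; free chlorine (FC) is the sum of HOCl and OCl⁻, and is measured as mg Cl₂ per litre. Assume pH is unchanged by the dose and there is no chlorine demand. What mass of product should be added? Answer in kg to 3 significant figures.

Volume: 1250 m³ = 1,250,000 L.
[OCl⁻]/[HOCl] = 10^(pH − pKa) = 10^(7.81 − 7.49) = 2.089; fraction as HOCl = 1/(1 + 2.089) = 0.3237.
Free chlorine required for 2.46 ppm HOCl: 2.46 / 0.3237 = 7.6 ppm.
FC to add: 7.6 − 0.3 = 7.3 mg/L as Cl₂.
Cl₂ equivalent: 7.3 mg/L × 1,250,000 L = 9125 g.
Product at 59.6% available Cl: 9125 / 0.596 = 15,310 g.

15.3 kg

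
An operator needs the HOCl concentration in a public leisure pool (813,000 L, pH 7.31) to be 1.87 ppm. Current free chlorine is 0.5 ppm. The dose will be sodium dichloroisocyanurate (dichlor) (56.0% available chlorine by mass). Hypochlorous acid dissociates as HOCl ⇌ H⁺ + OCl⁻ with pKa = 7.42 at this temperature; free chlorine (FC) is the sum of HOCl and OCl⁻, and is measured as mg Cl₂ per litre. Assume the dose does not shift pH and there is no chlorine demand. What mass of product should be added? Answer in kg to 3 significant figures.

[OCl⁻]/[HOCl] = 10^(pH − pKa) = 10^(7.31 − 7.42) = 0.7762; fraction as HOCl = 1/(1 + 0.7762) = 0.563.
Free chlorine required for 1.87 ppm HOCl: 1.87 / 0.563 = 3.322 ppm.
FC to add: 3.322 − 0.5 = 2.822 mg/L as Cl₂.
Cl₂ equivalent: 2.822 mg/L × 813,000 L = 2294 g.
Product at 56.0% available Cl: 2294 / 0.56 = 4096 g.

4.10 kg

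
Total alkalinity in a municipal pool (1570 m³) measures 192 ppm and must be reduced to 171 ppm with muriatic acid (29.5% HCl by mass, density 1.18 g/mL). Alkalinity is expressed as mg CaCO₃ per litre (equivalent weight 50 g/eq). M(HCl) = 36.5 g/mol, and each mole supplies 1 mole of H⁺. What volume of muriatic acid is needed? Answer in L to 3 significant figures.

Volume: 1570 m³ = 1,570,000 L.
Alkalinity to neutralize: (192 − 171) = 21 mg/L as CaCO₃ × 1,570,000 L = 32,970 g as CaCO₃.
Equivalents of H⁺ required: 32,970 ÷ 50 g/eq = 659.4 eq = 659.4 mol HCl.
Mass of HCl: 659.4 × 36.5 = 24,070 g.
Mass of 29.5% solution: 24,070 / 0.295 = 81,590 g.
Volume: 81,590 g ÷ 1.18 g/mL = 69,140 mL.

69.1 L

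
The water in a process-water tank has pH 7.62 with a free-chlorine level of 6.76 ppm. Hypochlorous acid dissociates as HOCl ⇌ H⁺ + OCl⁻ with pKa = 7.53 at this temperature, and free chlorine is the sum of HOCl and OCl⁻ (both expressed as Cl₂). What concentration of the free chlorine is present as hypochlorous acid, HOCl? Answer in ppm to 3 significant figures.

3.03 ppm

[OCl⁻]/[HOCl] = 10^(pH − pKa) = 10^(7.62 − 7.53) = 10^0.09 = 1.23.
Fraction as HOCl = 1 / (1 + 1.23) = 0.4484.
HOCl = 0.4484 × 6.76 ppm = 3.031 ppm.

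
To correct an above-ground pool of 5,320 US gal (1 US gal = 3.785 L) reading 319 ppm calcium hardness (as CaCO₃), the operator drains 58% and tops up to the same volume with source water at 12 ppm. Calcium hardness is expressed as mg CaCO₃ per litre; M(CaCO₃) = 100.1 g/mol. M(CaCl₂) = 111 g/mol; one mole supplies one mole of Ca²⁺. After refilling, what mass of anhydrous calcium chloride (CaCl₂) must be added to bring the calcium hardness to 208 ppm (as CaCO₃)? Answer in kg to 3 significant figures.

Volume: 5,320 US gal × 3.785 L/gal = 20,136 L.
After draining 58% and refilling: 319 × 0.42 + 12 × 0.58 = 140.94 ppm.
Deficit to target: 208 − 140.94 = 67.06 mg/L.
As CaCO₃: 67.06 mg/L × 20,136 L = 1350 g; ÷ 100.1 = 13.49 mol Ca²⁺.
Mass: 13.49 × 111 = 1497 g.

1.50 kg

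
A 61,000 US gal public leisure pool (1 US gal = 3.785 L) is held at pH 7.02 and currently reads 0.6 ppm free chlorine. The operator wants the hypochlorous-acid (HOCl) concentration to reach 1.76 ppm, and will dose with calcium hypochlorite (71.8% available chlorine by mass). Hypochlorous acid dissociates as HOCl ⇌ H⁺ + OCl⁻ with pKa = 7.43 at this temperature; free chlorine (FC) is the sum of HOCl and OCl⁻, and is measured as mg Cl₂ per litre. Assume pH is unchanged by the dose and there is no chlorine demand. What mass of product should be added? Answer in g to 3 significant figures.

Volume: 61,000 US gal × 3.785 L/gal = 230,885 L.
[OCl⁻]/[HOCl] = 10^(pH − pKa) = 10^(7.02 − 7.43) = 0.389; fraction as HOCl = 1/(1 + 0.389) = 0.7199.
Free chlorine required for 1.76 ppm HOCl: 1.76 / 0.7199 = 2.445 ppm.
FC to add: 2.445 − 0.6 = 1.845 mg/L as Cl₂.
Cl₂ equivalent: 1.845 mg/L × 230,885 L = 425.9 g.
Product at 71.8% available Cl: 425.9 / 0.718 = 593.2 g.

593 g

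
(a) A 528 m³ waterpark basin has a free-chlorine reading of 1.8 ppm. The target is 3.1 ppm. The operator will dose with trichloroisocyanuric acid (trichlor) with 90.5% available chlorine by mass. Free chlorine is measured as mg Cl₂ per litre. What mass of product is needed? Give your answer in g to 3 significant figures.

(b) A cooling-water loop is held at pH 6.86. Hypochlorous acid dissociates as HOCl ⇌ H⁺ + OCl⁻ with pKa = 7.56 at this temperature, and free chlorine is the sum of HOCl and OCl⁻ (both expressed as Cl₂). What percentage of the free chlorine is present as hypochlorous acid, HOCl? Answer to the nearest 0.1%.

(a) Volume: 528 m³ = 528,000 L.
(a) Chlorine deficit: 3.1 − 1.8 = 1.3 ppm = 1.3 mg/L as Cl₂.
(a) Cl₂ equivalent needed: 1.3 mg/L × 528,000 L = 686,400 mg = 686.4 g.
(a) Product at 90.5% available chlorine: 686.4 / 0.905 = 758.5 g.

(b) [OCl⁻]/[HOCl] = 10^(pH − pKa) = 10^(6.86 − 7.56) = 10^-0.70 = 0.1995.
(b) Fraction as HOCl = 1 / (1 + 0.1995) = 0.8337.

(a) 758 g; (b) 83.4%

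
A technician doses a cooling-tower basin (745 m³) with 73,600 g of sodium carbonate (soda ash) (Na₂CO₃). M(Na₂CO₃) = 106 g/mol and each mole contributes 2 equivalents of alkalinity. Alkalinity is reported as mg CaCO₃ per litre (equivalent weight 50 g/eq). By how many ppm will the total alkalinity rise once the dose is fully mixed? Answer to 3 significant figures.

Volume: 745 m³ = 745,000 L.
Moles of Na₂CO₃: 73,600 g ÷ 106 g/mol = 694.3 mol → 1389 eq of alkalinity.
As CaCO₃: 1389 eq × 50 g/eq = 69,430 g.
Rise: 69,430 g / 745,000 L × 1000 = 93.2 mg/L.

93.2 ppm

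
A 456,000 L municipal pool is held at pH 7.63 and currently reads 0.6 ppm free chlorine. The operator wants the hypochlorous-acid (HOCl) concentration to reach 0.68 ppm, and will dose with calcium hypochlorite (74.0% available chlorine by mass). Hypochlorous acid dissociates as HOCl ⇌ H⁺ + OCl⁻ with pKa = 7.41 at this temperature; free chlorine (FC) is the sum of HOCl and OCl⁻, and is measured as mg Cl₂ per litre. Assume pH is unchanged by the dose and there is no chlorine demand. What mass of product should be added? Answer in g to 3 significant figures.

[OCl⁻]/[HOCl] = 10^(pH − pKa) = 10^(7.63 − 7.41) = 1.66; fraction as HOCl = 1/(1 + 1.66) = 0.376.
Free chlorine required for 0.68 ppm HOCl: 0.68 / 0.376 = 1.809 ppm.
FC to add: 1.809 − 0.6 = 1.209 mg/L as Cl₂.
Cl₂ equivalent: 1.209 mg/L × 456,000 L = 551.1 g.
Product at 74.0% available Cl: 551.1 / 0.74 = 744.7 g.

745 g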